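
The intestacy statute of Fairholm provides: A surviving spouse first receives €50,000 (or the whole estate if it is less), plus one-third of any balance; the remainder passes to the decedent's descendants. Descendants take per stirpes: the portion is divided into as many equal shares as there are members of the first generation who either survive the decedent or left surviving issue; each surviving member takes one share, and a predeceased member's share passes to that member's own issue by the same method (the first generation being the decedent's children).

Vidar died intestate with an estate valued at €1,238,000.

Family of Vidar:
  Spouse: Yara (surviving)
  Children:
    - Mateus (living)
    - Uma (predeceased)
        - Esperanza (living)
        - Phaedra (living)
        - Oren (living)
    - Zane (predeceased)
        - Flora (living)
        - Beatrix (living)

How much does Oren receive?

Oren receives €88,000.

Yara first takes €50,000, leaving a balance of €1,188,000. Yara then takes one-third of the balance (€396,000), for a total of €446,000. The remaining €792,000 passes to the descendants.
The descendants' portion (€792,000) is divided into 3 shares of €264,000: Mateus takes €264,000; Uma's €264,000 share passes to Uma's issue; Zane's €264,000 share passes to Zane's issue.
Uma's share (€264,000) is divided into 3 shares of €88,000: Esperanza, Phaedra, and Oren each take €88,000.
Zane's share (€264,000) is divided into 2 shares of €132,000: Flora and Beatrix each take €132,000.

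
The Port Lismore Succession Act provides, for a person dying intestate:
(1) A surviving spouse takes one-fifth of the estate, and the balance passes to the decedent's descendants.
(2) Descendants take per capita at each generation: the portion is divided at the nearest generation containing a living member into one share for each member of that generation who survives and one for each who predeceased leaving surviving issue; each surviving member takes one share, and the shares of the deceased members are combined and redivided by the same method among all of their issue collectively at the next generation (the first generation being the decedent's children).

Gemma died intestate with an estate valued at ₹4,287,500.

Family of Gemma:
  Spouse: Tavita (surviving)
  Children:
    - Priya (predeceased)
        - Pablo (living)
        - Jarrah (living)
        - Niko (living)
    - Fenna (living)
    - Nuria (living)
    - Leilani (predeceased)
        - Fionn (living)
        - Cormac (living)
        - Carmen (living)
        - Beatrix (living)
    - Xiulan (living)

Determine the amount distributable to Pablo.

Pablo receives ₹196,000.

Tavita takes one-fifth of ₹4,287,500 = ₹857,500. The remaining ₹3,430,000 passes to the descendants.
The descendants' portion (₹3,430,000) is divided at the children's generation into 5 shares of ₹686,000. Fenna, Nuria, and Xiulan each take ₹686,000. The 2 shares of the deceased (Priya and Leilani) are combined into a pool of ₹1,372,000.
That pool (₹1,372,000) is divided at the grandchildren's generation equally among Pablo, Jarrah, Niko, Fionn, Cormac, Carmen, and Beatrix: ₹196,000 each.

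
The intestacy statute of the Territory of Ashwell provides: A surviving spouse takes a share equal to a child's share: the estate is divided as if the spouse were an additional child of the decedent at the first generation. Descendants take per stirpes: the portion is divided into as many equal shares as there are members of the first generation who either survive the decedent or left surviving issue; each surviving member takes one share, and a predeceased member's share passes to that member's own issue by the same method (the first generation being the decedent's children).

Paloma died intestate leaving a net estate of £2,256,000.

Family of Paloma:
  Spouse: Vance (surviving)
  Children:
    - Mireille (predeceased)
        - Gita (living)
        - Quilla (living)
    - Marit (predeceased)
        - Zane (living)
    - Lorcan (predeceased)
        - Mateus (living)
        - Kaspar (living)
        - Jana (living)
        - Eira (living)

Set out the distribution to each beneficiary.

Vance: £564,000; Gita: £282,000; Quilla: £282,000; Zane: £564,000; Mateus: £141,000; Kaspar: £141,000; Jana: £141,000; Eira: £141,000

The spouse counts as an additional share at the children's level, so there are 4 primary shares of £564,000. Vance takes one such share (£564,000).
The children's combined portion (£1,692,000) is divided into 3 shares of £564,000: Mireille's £564,000 share passes to Mireille's issue; Marit's £564,000 share passes to Marit's issue; Lorcan's £564,000 share passes to Lorcan's issue.
Mireille's share (£564,000) is divided into 2 shares of £282,000: Gita and Quilla each take £282,000.
Marit's share (£564,000) passes entirely to Zane.
Lorcan's share (£564,000) is divided into 4 shares of £141,000: Mateus, Kaspar, Jana, and Eira each take £141,000.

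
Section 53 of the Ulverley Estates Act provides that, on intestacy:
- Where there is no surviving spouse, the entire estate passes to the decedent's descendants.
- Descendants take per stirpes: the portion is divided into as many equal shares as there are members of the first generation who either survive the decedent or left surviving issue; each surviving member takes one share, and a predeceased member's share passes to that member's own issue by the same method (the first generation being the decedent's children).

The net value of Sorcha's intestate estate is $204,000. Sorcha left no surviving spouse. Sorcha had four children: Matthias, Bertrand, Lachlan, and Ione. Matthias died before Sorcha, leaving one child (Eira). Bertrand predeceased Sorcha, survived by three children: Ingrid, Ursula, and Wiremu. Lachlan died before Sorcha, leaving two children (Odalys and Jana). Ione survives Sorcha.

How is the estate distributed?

The entire $204,000 passes to the descendants.
That amount ($204,000) is divided into 4 shares of $51,000: Ione takes $51,000; Matthias's $51,000 share passes to Matthias's issue; Bertrand's $51,000 share passes to Bertrand's issue; Lachlan's $51,000 share passes to Lachlan's issue.
Matthias's share ($51,000) passes entirely to Eira.
Bertrand's share ($51,000) is divided into 3 shares of $17,000: Ingrid, Ursula, and Wiremu each take $17,000.
Lachlan's share ($51,000) is divided into 2 shares of $25,500: Odalys and Jana each take $25,500.

Eira: $51,000; Ingrid: $17,000; Ursula: $17,000; Wiremu: $17,000; Odalys: $25,500; Jana: $25,500; Ione: $51,000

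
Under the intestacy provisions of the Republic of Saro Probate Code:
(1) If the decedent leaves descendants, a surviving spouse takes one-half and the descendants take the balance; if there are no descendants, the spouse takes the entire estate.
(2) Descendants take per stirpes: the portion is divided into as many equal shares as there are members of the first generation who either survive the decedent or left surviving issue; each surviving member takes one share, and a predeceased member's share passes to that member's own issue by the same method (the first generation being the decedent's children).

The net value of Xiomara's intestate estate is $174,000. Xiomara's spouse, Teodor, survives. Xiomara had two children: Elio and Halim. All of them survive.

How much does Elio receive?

Teodor takes one-half of $174,000 = $87,000. The remaining $87,000 passes to the descendants.
The descendants' portion ($87,000) is divided into 2 shares of $43,500: Elio and Halim each take $43,500.

Elio receives $43,500.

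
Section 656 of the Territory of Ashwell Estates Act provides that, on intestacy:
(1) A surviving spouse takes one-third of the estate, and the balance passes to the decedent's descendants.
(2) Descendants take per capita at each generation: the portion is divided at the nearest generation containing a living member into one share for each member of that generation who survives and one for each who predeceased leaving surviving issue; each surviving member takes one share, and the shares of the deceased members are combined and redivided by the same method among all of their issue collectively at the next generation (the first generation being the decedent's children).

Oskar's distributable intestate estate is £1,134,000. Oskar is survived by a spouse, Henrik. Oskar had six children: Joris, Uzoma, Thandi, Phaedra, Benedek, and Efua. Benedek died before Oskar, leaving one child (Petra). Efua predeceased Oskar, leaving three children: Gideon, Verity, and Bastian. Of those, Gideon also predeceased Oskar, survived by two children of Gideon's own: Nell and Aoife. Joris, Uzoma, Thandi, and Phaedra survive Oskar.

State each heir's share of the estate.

Henrik takes one-third of £1,134,000 = £378,000. The remaining £756,000 passes to the descendants.
The descendants' portion (£756,000) is divided at the children's generation into 6 shares of £126,000. Joris, Uzoma, Thandi, and Phaedra each take £126,000. The 2 shares of the deceased (Benedek and Efua) are combined into a pool of £252,000.
That pool (£252,000) is divided at the grandchildren's generation into 4 shares of £63,000. Petra, Verity, and Bastian each take £63,000. The remaining share for the deceased Gideon (£63,000) is carried to the next generation.
That pool (£63,000) is divided at the great-grandchildren's generation equally among Nell and Aoife: £31,500 each.

Henrik: £378,000; Joris: £126,000; Uzoma: £126,000; Thandi: £126,000; Phaedra: £126,000; Petra: £63,000; Nell: £31,500; Aoife: £31,500; Verity: £63,000; Bastian: £63,000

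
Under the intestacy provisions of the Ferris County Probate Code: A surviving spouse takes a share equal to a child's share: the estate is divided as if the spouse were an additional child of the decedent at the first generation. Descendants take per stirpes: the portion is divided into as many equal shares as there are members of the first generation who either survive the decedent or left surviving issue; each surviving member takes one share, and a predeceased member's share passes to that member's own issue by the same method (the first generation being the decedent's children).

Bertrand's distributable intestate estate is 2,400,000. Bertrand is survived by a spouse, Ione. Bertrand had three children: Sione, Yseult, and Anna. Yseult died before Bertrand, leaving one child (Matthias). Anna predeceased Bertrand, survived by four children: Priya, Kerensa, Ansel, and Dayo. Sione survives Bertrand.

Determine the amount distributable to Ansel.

The spouse counts as an additional share at the children's level, so there are 4 primary shares of 600,000. Ione takes one such share (600,000).
The children's combined portion (1,800,000) is divided into 3 shares of 600,000: Sione takes 600,000; Yseult's 600,000 share passes to Yseult's issue; Anna's 600,000 share passes to Anna's issue.
Yseult's share (600,000) passes entirely to Matthias.
Anna's share (600,000) is divided into 4 shares of 150,000: Priya, Kerensa, Ansel, and Dayo each take 150,000.

Ansel receives 150,000.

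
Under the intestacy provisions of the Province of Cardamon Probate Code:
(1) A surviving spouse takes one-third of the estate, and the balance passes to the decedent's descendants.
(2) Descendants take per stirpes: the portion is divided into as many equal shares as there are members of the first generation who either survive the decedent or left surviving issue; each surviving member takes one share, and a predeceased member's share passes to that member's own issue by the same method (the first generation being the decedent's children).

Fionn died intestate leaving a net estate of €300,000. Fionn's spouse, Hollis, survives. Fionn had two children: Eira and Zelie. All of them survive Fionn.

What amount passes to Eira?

Hollis takes one-third of €300,000 = €100,000. The remaining €200,000 passes to the descendants.
The descendants' portion (€200,000) is divided into 2 shares of €100,000: Eira and Zelie each take €100,000.

Eira receives €100,000.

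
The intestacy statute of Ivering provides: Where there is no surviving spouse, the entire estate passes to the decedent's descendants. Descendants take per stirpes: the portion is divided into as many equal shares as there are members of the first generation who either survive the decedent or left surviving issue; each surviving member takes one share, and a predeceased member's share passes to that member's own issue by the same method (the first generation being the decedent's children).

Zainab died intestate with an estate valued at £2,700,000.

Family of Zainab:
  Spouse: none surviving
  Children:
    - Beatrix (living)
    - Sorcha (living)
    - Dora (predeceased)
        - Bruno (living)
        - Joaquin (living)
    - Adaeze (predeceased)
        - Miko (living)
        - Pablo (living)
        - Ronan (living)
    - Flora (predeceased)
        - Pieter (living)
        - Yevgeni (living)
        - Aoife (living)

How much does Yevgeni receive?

Yevgeni receives £180,000.

The entire £2,700,000 passes to the descendants.
That amount (£2,700,000) is divided into 5 shares of £540,000: Beatrix and Sorcha each take £540,000; Dora's £540,000 share passes to Dora's issue; Adaeze's £540,000 share passes to Adaeze's issue; Flora's £540,000 share passes to Flora's issue.
Dora's share (£540,000) is divided into 2 shares of £270,000: Bruno and Joaquin each take £270,000.
Adaeze's share (£540,000) is divided into 3 shares of £180,000: Miko, Pablo, and Ronan each take £180,000.
Flora's share (£540,000) is divided into 3 shares of £180,000: Pieter, Yevgeni, and Aoife each take £180,000.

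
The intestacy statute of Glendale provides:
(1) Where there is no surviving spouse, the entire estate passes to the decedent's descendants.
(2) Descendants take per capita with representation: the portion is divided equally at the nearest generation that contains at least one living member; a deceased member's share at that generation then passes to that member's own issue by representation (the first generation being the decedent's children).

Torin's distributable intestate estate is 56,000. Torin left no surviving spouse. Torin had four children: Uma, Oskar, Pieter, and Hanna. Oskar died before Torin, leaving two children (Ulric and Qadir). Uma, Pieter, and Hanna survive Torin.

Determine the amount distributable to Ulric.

The entire 56,000 passes to the descendants.
That amount (56,000) is divided into 4 shares of 14,000: Uma, Pieter, and Hanna each take 14,000; Oskar's 14,000 share passes to Oskar's issue.
Oskar's share (14,000) is divided into 2 shares of 7,000: Ulric and Qadir each take 7,000.

Ulric receives 7,000.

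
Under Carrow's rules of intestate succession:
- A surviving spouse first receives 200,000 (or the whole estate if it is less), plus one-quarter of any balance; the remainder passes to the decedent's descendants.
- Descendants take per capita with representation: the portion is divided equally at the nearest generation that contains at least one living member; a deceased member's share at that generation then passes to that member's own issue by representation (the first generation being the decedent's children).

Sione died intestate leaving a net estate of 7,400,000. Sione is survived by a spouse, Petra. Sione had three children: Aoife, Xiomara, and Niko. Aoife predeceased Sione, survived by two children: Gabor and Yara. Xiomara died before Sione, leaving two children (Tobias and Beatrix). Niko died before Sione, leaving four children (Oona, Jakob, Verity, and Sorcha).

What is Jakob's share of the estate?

Petra first takes 200,000, leaving a balance of 7,200,000. Petra then takes one-quarter of the balance (1,800,000), for a total of 2,000,000. The remaining 5,400,000 passes to the descendants.
No child survives, so the initial division is made at the grandchildren's generation.
The descendants' portion (5,400,000) is divided into 8 shares of 675,000: Gabor, Yara, Tobias, Beatrix, Oona, Jakob, Verity, and Sorcha each take 675,000.

Jakob receives 675,000.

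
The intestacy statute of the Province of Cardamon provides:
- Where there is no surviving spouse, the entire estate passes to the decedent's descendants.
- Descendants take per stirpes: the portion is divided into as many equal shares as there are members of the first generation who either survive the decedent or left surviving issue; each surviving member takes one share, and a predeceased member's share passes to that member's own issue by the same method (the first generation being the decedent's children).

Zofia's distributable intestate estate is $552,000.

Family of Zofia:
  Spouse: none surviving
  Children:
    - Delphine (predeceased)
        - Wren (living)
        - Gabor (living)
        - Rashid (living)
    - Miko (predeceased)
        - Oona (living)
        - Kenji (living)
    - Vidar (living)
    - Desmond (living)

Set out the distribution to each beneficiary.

Wren: $46,000; Gabor: $46,000; Rashid: $46,000; Oona: $69,000; Kenji: $69,000; Vidar: $138,000; Desmond: $138,000

The entire $552,000 passes to the descendants.
That amount ($552,000) is divided into 4 shares of $138,000: Vidar and Desmond each take $138,000; Delphine's $138,000 share passes to Delphine's issue; Miko's $138,000 share passes to Miko's issue.
Delphine's share ($138,000) is divided into 3 shares of $46,000: Wren, Gabor, and Rashid each take $46,000.
Miko's share ($138,000) is divided into 2 shares of $69,000: Oona and Kenji each take $69,000.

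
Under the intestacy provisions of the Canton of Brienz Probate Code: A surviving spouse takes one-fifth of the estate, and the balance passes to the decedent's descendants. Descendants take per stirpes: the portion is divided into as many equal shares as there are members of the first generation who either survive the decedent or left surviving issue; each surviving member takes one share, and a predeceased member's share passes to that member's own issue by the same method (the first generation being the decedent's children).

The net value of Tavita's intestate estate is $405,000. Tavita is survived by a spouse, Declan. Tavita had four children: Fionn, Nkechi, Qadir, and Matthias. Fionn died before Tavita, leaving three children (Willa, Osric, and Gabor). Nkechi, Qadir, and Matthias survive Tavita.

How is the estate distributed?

Declan takes one-fifth of $405,000 = $81,000. The remaining $324,000 passes to the descendants.
The descendants' portion ($324,000) is divided into 4 shares of $81,000: Nkechi, Qadir, and Matthias each take $81,000; Fionn's $81,000 share passes to Fionn's issue.
Fionn's share ($81,000) is divided into 3 shares of $27,000: Willa, Osric, and Gabor each take $27,000.

Declan: $81,000; Willa: $27,000; Osric: $27,000; Gabor: $27,000; Nkechi: $81,000; Qadir: $81,000; Matthias: $81,000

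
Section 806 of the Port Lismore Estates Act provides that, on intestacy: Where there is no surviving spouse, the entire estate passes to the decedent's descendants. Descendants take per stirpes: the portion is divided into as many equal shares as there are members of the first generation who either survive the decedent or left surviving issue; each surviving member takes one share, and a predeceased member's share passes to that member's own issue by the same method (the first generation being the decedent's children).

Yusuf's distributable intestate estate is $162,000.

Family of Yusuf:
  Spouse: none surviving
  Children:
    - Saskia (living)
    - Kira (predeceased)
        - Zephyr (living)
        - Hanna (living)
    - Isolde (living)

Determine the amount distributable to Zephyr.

Zephyr receives $27,000.

The entire $162,000 passes to the descendants.
That amount ($162,000) is divided into 3 shares of $54,000: Saskia and Isolde each take $54,000; Kira's $54,000 share passes to Kira's issue.
Kira's share ($54,000) is divided into 2 shares of $27,000: Zephyr and Hanna each take $27,000.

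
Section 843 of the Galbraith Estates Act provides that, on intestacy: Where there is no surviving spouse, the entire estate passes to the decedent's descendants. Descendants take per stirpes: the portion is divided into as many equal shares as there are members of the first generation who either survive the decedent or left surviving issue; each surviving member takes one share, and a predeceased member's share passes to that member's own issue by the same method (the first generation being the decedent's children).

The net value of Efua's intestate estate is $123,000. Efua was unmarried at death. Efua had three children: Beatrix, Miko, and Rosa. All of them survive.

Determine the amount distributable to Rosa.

The entire $123,000 passes to the descendants.
That amount ($123,000) is divided into 3 shares of $41,000: Beatrix, Miko, and Rosa each take $41,000.

Rosa receives $41,000.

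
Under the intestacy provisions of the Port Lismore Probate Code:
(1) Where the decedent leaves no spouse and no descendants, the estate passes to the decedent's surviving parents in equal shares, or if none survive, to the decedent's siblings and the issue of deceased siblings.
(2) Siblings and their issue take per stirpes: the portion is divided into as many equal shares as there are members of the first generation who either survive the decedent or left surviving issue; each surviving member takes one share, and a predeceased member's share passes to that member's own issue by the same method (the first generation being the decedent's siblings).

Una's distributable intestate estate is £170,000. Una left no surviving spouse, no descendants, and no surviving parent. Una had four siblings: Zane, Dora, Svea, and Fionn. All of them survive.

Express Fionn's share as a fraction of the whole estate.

The entire £170,000 passes to the siblings and their issue.
That amount (£170,000) is divided into 4 shares of £42,500: Zane, Dora, Svea, and Fionn each take £42,500.

Fionn receives 1/4 of the estate.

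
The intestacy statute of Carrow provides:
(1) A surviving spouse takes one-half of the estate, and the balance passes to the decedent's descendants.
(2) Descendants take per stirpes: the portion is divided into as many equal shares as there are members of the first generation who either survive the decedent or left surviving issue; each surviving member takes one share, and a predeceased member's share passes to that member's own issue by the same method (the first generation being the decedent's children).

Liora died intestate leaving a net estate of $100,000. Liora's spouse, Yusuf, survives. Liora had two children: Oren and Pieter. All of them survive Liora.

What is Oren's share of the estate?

Yusuf takes one-half of $100,000 = $50,000. The remaining $50,000 passes to the descendants.
The descendants' portion ($50,000) is divided into 2 shares of $25,000: Oren and Pieter each take $25,000.

Oren receives $25,000.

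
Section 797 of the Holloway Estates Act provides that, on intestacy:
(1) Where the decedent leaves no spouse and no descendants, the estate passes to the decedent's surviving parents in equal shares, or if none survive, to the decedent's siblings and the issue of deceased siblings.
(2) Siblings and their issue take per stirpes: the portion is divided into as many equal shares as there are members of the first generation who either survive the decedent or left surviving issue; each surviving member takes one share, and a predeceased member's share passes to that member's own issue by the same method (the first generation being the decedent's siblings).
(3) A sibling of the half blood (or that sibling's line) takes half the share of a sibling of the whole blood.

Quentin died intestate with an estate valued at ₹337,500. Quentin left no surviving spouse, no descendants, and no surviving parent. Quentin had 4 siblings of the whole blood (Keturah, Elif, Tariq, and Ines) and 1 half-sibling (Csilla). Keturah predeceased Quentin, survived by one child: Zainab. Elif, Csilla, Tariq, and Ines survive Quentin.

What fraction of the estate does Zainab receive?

Zainab receives 2/9 of the estate.

The entire ₹337,500 passes to the siblings and their issue.
Counting each half-blood sibling's line as half a unit, there are 9/2 units in ₹337,500, so one unit is ₹75,000. Whole-blood lines (Keturah, Elif, Tariq, and Ines) take ₹75,000 each; half-blood lines (Csilla) take ₹37,500 each.
Keturah's share (₹75,000) passes entirely to Zainab.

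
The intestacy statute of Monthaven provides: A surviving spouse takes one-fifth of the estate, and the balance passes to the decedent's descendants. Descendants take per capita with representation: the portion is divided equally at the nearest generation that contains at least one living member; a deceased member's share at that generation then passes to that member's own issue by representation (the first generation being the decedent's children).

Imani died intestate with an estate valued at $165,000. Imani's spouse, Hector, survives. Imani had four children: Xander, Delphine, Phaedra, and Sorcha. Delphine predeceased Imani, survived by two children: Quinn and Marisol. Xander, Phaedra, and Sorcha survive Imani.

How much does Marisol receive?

Marisol receives $16,500.

Hector takes one-fifth of $165,000 = $33,000. The remaining $132,000 passes to the descendants.
The descendants' portion ($132,000) is divided into 4 shares of $33,000: Xander, Phaedra, and Sorcha each take $33,000; Delphine's $33,000 share passes to Delphine's issue.
Delphine's share ($33,000) is divided into 2 shares of $16,500: Quinn and Marisol each take $16,500.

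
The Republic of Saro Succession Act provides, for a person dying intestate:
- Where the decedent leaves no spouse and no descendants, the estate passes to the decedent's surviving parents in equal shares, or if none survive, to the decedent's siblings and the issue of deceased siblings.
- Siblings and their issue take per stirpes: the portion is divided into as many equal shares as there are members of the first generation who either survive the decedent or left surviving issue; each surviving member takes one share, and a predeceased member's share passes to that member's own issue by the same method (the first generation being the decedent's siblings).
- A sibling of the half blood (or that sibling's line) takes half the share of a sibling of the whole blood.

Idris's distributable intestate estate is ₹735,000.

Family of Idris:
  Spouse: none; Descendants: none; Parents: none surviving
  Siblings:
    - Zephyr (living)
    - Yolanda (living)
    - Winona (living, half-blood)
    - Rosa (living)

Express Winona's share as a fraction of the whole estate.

Winona receives 1/7 of the estate.

The entire ₹735,000 passes to the siblings and their issue.
Counting each half-blood sibling's line as half a unit, there are 7/2 units in ₹735,000, so one unit is ₹210,000. Whole-blood lines (Zephyr, Yolanda, and Rosa) take ₹210,000 each; half-blood lines (Winona) take ₹105,000 each.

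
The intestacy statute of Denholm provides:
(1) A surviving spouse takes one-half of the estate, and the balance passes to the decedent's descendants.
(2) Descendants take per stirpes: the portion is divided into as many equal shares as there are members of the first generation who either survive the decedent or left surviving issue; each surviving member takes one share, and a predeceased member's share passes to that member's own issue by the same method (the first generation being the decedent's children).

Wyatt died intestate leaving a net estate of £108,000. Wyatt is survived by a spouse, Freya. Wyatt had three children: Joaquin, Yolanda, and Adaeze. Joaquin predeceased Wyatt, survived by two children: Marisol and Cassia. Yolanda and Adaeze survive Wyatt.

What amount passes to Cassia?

Freya takes one-half of £108,000 = £54,000. The remaining £54,000 passes to the descendants.
The descendants' portion (£54,000) is divided into 3 shares of £18,000: Yolanda and Adaeze each take £18,000; Joaquin's £18,000 share passes to Joaquin's issue.
Joaquin's share (£18,000) is divided into 2 shares of £9,000: Marisol and Cassia each take £9,000.

Cassia receives £9,000.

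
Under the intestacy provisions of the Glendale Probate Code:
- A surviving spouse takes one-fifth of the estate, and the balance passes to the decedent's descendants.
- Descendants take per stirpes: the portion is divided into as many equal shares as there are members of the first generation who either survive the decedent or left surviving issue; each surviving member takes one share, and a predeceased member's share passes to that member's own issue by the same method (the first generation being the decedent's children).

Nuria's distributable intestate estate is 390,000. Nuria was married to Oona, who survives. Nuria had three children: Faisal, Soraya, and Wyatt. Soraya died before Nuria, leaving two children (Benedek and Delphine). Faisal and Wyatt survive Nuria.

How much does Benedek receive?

Benedek receives 52,000.

Oona takes one-fifth of 390,000 = 78,000. The remaining 312,000 passes to the descendants.
The descendants' portion (312,000) is divided into 3 shares of 104,000: Faisal and Wyatt each take 104,000; Soraya's 104,000 share passes to Soraya's issue.
Soraya's share (104,000) is divided into 2 shares of 52,000: Benedek and Delphine each take 52,000.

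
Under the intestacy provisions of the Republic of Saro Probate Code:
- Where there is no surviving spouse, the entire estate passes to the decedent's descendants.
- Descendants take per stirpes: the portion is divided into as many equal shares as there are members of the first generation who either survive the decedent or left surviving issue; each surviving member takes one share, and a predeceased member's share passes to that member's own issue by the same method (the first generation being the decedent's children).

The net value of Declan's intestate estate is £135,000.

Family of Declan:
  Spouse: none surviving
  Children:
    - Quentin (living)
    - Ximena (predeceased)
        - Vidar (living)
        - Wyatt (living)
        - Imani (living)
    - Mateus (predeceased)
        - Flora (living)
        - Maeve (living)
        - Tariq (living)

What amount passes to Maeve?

The entire £135,000 passes to the descendants.
That amount (£135,000) is divided into 3 shares of £45,000: Quentin takes £45,000; Ximena's £45,000 share passes to Ximena's issue; Mateus's £45,000 share passes to Mateus's issue.
Ximena's share (£45,000) is divided into 3 shares of £15,000: Vidar, Wyatt, and Imani each take £15,000.
Mateus's share (£45,000) is divided into 3 shares of £15,000: Flora, Maeve, and Tariq each take £15,000.

Maeve receives £15,000.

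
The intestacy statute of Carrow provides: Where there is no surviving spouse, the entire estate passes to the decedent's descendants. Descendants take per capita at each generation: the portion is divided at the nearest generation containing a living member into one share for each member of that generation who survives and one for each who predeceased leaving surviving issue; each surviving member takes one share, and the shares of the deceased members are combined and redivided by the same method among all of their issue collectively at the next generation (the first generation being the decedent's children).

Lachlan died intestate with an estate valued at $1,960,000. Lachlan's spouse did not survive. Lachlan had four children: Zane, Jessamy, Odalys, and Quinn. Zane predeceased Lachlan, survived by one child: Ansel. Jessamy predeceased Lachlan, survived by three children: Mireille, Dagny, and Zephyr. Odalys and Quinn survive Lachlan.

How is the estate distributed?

Ansel: $245,000; Mireille: $245,000; Dagny: $245,000; Zephyr: $245,000; Odalys: $490,000; Quinn: $490,000

The entire $1,960,000 passes to the descendants.
That amount ($1,960,000) is divided at the children's generation into 4 shares of $490,000. Odalys and Quinn each take $490,000. The 2 shares of the deceased (Zane and Jessamy) are combined into a pool of $980,000.
That pool ($980,000) is divided at the grandchildren's generation equally among Ansel, Mireille, Dagny, and Zephyr: $245,000 each.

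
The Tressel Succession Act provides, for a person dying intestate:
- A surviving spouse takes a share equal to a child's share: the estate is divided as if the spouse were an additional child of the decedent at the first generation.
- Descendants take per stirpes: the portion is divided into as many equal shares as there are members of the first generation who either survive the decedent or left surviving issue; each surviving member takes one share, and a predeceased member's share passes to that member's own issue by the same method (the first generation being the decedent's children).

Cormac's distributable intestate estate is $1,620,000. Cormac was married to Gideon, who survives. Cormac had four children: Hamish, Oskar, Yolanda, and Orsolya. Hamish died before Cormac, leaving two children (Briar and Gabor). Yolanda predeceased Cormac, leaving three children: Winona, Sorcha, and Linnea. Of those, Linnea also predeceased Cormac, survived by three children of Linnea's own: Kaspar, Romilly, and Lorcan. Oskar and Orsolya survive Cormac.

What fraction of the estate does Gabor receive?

Gabor receives 1/10 of the estate.

The spouse counts as an additional share at the children's level, so there are 5 primary shares of $324,000. Gideon takes one such share ($324,000).
The children's combined portion ($1,296,000) is divided into 4 shares of $324,000: Oskar and Orsolya each take $324,000; Hamish's $324,000 share passes to Hamish's issue; Yolanda's $324,000 share passes to Yolanda's issue.
Hamish's share ($324,000) is divided into 2 shares of $162,000: Briar and Gabor each take $162,000.
Yolanda's share ($324,000) is divided into 3 shares of $108,000: Winona and Sorcha each take $108,000; Linnea's $108,000 share passes to Linnea's issue.
Linnea's share ($108,000) is divided into 3 shares of $36,000: Kaspar, Romilly, and Lorcan each take $36,000.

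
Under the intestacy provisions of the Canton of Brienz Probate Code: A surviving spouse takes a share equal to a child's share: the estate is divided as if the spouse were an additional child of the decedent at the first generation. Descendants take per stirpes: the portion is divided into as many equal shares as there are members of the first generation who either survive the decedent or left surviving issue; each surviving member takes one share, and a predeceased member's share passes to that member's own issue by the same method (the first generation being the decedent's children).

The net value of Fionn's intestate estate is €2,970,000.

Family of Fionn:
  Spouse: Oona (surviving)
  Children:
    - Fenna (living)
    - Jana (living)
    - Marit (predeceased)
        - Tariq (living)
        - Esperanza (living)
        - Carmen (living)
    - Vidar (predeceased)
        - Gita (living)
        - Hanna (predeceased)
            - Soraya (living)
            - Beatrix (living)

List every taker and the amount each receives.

Oona: €594,000; Fenna: €594,000; Jana: €594,000; Tariq: €198,000; Esperanza: €198,000; Carmen: €198,000; Gita: €297,000; Soraya: €148,500; Beatrix: €148,500

The spouse counts as an additional share at the children's level, so there are 5 primary shares of €594,000. Oona takes one such share (€594,000).
The children's combined portion (€2,376,000) is divided into 4 shares of €594,000: Fenna and Jana each take €594,000; Marit's €594,000 share passes to Marit's issue; Vidar's €594,000 share passes to Vidar's issue.
Marit's share (€594,000) is divided into 3 shares of €198,000: Tariq, Esperanza, and Carmen each take €198,000.
Vidar's share (€594,000) is divided into 2 shares of €297,000: Gita takes €297,000; Hanna's €297,000 share passes to Hanna's issue.
Hanna's share (€297,000) is divided into 2 shares of €148,500: Soraya and Beatrix each take €148,500.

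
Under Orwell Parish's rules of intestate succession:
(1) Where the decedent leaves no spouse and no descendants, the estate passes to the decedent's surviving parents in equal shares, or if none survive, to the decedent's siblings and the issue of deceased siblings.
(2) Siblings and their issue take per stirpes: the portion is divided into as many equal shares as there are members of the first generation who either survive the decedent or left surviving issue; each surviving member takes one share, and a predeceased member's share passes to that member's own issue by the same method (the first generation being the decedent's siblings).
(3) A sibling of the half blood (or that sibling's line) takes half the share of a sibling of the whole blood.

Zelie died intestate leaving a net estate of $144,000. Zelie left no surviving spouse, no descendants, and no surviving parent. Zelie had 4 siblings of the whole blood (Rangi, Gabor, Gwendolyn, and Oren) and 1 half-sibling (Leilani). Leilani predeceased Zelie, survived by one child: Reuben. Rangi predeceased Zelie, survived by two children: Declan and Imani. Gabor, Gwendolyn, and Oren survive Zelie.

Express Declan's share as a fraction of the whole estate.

The entire $144,000 passes to the siblings and their issue.
Counting each half-blood sibling's line as half a unit, there are 9/2 units in $144,000, so one unit is $32,000. Whole-blood lines (Rangi, Gabor, Gwendolyn, and Oren) take $32,000 each; half-blood lines (Leilani) take $16,000 each.
Leilani's share ($16,000) passes entirely to Reuben.
Rangi's share ($32,000) is divided into 2 shares of $16,000: Declan and Imani each take $16,000.

Declan receives 1/9 of the estate.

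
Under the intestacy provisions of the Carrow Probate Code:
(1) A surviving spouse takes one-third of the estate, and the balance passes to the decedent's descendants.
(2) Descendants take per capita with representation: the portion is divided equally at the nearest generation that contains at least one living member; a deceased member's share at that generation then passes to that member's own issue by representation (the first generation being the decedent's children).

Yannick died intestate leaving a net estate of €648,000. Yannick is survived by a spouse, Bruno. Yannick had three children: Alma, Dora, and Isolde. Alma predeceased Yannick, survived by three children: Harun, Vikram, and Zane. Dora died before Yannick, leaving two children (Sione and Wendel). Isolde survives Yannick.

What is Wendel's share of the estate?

Bruno takes one-third of €648,000 = €216,000. The remaining €432,000 passes to the descendants.
The descendants' portion (€432,000) is divided into 3 shares of €144,000: Isolde takes €144,000; Alma's €144,000 share passes to Alma's issue; Dora's €144,000 share passes to Dora's issue.
Alma's share (€144,000) is divided into 3 shares of €48,000: Harun, Vikram, and Zane each take €48,000.
Dora's share (€144,000) is divided into 2 shares of €72,000: Sione and Wendel each take €72,000.

Wendel receives €72,000.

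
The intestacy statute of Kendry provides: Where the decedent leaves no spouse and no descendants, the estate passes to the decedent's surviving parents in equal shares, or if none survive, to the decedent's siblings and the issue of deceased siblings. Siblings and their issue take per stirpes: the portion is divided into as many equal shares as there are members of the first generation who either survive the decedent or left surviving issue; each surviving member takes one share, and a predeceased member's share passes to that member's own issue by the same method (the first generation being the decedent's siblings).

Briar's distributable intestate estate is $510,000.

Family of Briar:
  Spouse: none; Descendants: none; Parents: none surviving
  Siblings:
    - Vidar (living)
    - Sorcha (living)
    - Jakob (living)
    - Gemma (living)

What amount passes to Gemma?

The entire $510,000 passes to the siblings and their issue.
That amount ($510,000) is divided into 4 shares of $127,500: Vidar, Sorcha, Jakob, and Gemma each take $127,500.

Gemma receives $127,500.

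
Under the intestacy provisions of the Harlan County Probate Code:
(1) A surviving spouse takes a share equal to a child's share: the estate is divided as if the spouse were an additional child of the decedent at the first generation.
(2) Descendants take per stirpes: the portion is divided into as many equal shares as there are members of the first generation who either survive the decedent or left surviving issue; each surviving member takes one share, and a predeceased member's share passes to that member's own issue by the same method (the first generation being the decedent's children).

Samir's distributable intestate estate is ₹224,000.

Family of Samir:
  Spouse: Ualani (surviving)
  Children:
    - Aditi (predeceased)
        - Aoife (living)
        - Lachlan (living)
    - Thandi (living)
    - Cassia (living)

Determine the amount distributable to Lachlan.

Lachlan receives ₹28,000.

The spouse counts as an additional share at the children's level, so there are 4 primary shares of ₹56,000. Ualani takes one such share (₹56,000).
The children's combined portion (₹168,000) is divided into 3 shares of ₹56,000: Thandi and Cassia each take ₹56,000; Aditi's ₹56,000 share passes to Aditi's issue.
Aditi's share (₹56,000) is divided into 2 shares of ₹28,000: Aoife and Lachlan each take ₹28,000.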